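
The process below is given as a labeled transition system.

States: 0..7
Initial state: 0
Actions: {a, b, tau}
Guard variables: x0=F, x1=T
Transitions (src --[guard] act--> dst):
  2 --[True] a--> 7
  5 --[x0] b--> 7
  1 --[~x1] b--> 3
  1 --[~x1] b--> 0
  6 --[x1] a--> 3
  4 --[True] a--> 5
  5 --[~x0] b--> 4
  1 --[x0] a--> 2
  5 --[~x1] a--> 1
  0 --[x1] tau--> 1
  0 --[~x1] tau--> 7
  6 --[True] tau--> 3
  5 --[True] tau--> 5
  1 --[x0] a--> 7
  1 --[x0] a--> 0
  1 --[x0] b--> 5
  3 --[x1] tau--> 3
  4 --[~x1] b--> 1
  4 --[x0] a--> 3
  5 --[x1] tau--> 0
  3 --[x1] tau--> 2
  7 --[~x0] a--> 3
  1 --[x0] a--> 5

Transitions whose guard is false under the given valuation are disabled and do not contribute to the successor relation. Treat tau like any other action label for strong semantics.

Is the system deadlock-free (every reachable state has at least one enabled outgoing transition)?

Answer: DEADLOCK at state 1

Analysis:
R = {0,1}
  0: tau→1  [1 out]
  1: ∅  [STUCK]
Path to 1: tau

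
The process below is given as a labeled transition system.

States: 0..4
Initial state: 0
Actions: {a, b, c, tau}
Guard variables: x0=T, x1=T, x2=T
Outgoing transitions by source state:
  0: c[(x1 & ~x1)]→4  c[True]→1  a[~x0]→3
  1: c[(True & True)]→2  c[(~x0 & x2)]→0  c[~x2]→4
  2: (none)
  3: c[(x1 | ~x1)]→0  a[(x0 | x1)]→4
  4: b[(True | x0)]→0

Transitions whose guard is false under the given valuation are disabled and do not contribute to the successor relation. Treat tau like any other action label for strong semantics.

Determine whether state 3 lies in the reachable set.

Answer: UNREACHABLE

Analysis:
After dropping false guards: 5 live edges.
depth 0: {0}
depth 1: {1}  now seen {0,1}
depth 2: {2}  now seen {0,1,2}
R = {0,1,2}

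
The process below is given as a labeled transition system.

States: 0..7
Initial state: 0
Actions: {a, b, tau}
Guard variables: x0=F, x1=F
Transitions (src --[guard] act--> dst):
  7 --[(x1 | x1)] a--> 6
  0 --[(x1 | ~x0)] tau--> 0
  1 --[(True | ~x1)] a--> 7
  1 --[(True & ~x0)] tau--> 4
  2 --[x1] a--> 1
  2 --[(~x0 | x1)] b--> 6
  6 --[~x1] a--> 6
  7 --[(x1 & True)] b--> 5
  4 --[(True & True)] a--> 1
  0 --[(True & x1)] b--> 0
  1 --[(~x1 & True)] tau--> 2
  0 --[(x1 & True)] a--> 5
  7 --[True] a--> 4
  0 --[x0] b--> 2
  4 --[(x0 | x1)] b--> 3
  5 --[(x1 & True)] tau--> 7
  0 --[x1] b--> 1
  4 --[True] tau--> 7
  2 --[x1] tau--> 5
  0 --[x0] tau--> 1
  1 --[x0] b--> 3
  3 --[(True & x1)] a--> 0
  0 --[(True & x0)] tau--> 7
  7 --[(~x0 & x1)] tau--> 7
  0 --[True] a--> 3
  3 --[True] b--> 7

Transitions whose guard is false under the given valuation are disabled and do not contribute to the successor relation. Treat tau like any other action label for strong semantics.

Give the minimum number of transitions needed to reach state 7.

Layered search for 7:
  depth 0: {0}
  depth 1: {3}
  depth 2: {7}
first hit 7 at d=2 via a·b

Answer: 2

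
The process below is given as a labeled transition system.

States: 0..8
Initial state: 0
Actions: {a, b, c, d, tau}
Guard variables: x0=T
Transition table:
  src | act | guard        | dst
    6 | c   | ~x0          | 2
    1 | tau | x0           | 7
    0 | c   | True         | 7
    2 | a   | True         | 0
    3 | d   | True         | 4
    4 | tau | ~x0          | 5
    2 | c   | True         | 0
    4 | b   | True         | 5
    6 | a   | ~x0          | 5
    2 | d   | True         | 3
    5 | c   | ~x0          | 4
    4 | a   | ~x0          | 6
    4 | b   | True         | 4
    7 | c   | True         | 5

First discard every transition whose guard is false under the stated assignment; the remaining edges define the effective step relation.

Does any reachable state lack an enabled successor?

Answer: DEADLOCK at state 5

Analysis:
Reach set: {0,5,7}
  0: c→7  [1 out]
  5: ∅  [no exit]
  7: c→5  [1 out]
witness 5: c·c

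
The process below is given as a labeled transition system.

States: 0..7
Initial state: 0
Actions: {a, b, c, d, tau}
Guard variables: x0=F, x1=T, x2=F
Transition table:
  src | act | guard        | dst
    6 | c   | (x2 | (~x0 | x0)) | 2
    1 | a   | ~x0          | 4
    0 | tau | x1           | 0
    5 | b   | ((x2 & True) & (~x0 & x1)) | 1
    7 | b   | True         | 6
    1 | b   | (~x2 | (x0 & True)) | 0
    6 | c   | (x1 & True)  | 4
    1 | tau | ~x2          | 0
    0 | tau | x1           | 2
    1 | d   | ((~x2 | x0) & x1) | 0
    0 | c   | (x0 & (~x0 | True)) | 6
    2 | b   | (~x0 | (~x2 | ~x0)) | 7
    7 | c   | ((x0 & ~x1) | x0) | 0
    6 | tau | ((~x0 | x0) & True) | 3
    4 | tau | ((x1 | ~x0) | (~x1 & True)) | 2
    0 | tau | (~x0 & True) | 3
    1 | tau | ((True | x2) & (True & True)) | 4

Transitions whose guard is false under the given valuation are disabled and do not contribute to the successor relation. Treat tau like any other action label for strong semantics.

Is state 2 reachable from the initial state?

Answer: REACHABLE

Analysis:
After dropping false guards: 14 live edges.
Layer 0: {0}
Layer 1: {2,3}  total {0,2,3}
Layer 2: {7}  total {0,2,3,7}
Layer 3: {6}  total {0,2,3,6,7}
Layer 4: {4}  total {0,2,3,4,6,7}
Reach set: {0,2,3,4,6,7}
witness 2: tau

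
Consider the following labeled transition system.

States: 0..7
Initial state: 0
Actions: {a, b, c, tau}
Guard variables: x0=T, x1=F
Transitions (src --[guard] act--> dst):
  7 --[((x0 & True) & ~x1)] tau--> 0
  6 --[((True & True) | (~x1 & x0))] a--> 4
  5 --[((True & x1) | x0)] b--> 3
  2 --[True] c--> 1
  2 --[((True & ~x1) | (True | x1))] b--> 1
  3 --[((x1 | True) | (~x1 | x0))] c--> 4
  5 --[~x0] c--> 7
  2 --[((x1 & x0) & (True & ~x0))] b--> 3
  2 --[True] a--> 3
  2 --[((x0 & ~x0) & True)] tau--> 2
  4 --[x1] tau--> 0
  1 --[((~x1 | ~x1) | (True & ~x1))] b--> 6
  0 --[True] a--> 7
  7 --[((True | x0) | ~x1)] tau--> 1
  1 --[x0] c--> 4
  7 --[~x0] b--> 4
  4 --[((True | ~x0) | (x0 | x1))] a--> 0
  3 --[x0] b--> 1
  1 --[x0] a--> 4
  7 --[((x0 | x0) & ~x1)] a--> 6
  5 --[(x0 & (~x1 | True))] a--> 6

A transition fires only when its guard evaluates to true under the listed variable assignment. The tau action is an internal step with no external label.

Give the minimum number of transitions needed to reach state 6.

Answer: 2

Analysis:
Layered search for 6:
  L0 = {0}
  L1 = {7}
  L2 = {1,6}
depth(6)=2, e.g. a·a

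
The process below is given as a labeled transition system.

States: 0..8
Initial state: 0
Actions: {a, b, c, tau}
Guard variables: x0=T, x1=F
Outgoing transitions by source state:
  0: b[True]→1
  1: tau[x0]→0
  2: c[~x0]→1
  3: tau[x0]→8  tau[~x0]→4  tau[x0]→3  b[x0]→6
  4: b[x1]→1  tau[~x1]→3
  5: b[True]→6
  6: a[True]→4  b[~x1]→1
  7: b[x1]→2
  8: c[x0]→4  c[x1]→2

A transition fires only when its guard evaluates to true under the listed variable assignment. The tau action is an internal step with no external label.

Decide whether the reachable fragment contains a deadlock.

Answer: DEADLOCK-FREE

Working:
R = {0,1}
  0: b→1  [deg 1]
  1: tau→0  [deg 1]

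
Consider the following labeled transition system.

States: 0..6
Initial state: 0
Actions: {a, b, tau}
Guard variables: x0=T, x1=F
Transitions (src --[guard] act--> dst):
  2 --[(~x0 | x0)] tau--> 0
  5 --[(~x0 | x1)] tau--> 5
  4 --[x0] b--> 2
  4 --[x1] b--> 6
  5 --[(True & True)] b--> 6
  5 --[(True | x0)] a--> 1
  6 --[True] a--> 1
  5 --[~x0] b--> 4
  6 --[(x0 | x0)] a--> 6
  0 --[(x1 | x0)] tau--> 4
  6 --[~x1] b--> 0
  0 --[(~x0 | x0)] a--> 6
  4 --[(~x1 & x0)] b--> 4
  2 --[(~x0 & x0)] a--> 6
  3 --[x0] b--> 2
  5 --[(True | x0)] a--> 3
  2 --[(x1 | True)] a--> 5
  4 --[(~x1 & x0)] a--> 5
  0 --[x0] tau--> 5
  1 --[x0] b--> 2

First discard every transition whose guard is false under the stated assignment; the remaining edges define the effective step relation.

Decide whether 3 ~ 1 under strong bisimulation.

Answer: BISIMILAR

Working:
Bisimulation quotient by refinement:
  P[0] = {{0,1,2,3,4,5,6}}
  P[1] = {{0,2},{1,3},{4,5,6}}
  P[2] = {{0},{1,3},{2},{4},{5},{6}}
6 equivalence class(es) (converged in 3)
class of 3: {1,3}; class of 1: {1,3}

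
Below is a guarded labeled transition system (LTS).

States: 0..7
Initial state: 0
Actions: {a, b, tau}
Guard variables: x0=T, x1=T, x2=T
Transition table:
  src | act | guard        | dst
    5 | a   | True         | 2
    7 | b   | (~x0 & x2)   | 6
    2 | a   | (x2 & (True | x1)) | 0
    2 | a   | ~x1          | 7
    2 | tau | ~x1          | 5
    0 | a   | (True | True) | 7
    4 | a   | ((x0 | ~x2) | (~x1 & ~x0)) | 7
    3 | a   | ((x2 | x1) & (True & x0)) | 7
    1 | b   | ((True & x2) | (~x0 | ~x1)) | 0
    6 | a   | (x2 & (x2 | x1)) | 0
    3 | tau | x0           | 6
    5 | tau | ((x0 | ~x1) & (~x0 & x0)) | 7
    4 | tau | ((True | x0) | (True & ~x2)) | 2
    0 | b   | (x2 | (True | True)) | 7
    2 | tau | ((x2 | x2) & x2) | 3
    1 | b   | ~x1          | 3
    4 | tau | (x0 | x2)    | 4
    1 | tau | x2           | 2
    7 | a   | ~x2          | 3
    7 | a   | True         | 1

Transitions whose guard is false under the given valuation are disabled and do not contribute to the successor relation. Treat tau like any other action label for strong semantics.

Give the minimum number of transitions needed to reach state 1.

Answer: 2

Working:
Layered search for 1:
  depth 0: {0}
  depth 1: {7}
  depth 2: {1}
1 enters at depth 2; path a·a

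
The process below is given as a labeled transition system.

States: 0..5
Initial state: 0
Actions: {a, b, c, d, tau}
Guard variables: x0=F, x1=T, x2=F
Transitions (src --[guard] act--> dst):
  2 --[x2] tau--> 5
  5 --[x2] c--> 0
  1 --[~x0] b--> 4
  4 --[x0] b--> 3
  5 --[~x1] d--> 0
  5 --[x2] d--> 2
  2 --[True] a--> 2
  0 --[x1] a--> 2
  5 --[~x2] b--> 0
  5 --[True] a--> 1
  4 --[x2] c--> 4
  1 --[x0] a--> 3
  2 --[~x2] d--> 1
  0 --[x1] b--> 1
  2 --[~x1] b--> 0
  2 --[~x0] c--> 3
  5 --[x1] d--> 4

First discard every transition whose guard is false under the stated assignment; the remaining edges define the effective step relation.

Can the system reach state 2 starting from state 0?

9 transition(s) survive guard evaluation.
L0 = {0}
L1 = {1,2}  cumulative {0,1,2}
L2 = {3,4}  cumulative {0,1,2,3,4}
Reachable = {0,1,2,3,4}
witness 2: a

Answer: REACHABLE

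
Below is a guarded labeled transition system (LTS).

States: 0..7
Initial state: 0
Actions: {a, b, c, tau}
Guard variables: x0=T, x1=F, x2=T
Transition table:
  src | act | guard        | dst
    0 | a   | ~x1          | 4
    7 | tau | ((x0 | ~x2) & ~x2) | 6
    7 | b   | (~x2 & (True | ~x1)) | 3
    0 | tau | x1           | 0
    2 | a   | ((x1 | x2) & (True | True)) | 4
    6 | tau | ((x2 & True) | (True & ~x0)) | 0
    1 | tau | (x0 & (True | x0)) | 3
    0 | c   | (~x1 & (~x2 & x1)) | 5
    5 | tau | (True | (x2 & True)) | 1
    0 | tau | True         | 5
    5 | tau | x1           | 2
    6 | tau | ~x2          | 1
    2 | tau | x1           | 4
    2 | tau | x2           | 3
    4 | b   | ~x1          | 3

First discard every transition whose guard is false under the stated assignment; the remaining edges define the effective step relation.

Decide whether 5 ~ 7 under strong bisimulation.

Answer: NOT BISIMILAR

Working:
Compute ~ classes (split until stable):
  π0 = {{0,1,2,3,4,5,6,7}}
  π1 = {{0,2},{1,5,6},{3,7},{4}}
  π2 = {{0},{1},{2},{3,7},{4},{5},{6}}
stable after 3 split(s): 7 block(s)
5∈{5}, 7∈{3,7}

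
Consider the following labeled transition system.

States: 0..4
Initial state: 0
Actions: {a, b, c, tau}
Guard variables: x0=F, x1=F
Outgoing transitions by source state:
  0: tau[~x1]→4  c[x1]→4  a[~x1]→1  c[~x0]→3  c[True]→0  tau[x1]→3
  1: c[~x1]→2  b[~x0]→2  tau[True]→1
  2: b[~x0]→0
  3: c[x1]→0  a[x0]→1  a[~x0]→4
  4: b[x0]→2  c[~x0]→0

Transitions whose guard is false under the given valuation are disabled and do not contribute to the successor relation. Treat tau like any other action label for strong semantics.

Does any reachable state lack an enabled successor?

Reachable = {0,1,2,3,4}
  0: a→1  c→0  c→3  tau→4  [4 exit(s)]
  1: b→2  c→2  tau→1  [3 exit(s)]
  2: b→0  [1 exit(s)]
  3: a→4  [1 exit(s)]
  4: c→0  [1 exit(s)]

Answer: DEADLOCK-FREE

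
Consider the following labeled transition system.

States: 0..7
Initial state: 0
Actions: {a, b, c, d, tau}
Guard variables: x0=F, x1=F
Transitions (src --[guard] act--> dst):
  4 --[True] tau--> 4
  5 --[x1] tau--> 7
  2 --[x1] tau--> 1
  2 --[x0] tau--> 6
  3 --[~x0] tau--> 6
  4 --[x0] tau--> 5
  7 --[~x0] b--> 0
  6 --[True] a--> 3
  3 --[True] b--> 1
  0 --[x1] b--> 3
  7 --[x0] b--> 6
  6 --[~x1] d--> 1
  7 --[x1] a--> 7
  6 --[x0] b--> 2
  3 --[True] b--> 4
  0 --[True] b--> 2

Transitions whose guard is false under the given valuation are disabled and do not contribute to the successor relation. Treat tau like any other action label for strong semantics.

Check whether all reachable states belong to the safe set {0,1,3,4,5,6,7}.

Answer: INVARIANT VIOLATED at state 2

Analysis:
Inv-set: {0,1,3,4,5,6,7}
Reach set: {0,2}
  0: safe
  2: outside
witness against invariant: b → 2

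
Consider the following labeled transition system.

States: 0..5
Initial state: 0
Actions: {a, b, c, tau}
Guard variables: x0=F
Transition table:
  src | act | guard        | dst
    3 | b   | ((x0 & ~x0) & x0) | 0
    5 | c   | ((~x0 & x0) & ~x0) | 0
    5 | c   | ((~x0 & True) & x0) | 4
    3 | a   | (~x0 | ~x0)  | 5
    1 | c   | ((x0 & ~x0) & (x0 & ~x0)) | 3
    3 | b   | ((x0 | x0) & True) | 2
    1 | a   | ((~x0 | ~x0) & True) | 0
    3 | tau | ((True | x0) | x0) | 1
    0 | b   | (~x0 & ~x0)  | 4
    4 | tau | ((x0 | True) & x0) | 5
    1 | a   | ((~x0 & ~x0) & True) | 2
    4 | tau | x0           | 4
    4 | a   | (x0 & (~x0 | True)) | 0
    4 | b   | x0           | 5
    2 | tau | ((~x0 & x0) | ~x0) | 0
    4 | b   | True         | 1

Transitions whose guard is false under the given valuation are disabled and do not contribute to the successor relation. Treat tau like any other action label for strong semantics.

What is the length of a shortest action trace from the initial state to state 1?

Breadth-first toward 1:
  Layer 0: {0}
  Layer 1: {4}
  Layer 2: {1}
depth(1)=2, e.g. b·b

Answer: 2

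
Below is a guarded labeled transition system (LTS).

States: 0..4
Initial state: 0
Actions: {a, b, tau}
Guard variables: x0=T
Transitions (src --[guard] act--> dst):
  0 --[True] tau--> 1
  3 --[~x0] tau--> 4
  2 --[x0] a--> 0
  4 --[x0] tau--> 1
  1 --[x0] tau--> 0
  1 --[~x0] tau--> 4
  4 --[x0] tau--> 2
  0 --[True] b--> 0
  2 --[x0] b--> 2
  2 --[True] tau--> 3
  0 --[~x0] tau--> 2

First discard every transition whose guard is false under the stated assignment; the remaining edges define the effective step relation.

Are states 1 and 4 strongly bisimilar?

Answer: NOT BISIMILAR

Trace:
Refine partition for ~:
  P[0] = {{0,1,2,3,4}}
  P[1] = {{0},{1,4},{2},{3}}
  P[2] = {{0},{1},{2},{3},{4}}
stable after 3 split(s): 5 block(s)
1∈{1}, 4∈{4}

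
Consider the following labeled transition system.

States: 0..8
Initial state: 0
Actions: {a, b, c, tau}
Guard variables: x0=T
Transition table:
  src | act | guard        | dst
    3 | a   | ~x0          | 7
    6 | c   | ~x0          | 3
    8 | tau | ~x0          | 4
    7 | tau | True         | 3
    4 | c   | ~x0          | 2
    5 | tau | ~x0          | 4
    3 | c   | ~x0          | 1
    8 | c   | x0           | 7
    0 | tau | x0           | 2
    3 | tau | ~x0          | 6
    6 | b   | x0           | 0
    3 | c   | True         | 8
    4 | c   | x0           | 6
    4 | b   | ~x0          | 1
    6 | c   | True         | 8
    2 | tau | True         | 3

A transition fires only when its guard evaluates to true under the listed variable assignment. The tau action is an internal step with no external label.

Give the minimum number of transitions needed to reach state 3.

Layered search for 3:
  depth 0: {0}
  depth 1: {2}
  depth 2: {3}
3 enters at depth 2; path tau·tau

Answer: 2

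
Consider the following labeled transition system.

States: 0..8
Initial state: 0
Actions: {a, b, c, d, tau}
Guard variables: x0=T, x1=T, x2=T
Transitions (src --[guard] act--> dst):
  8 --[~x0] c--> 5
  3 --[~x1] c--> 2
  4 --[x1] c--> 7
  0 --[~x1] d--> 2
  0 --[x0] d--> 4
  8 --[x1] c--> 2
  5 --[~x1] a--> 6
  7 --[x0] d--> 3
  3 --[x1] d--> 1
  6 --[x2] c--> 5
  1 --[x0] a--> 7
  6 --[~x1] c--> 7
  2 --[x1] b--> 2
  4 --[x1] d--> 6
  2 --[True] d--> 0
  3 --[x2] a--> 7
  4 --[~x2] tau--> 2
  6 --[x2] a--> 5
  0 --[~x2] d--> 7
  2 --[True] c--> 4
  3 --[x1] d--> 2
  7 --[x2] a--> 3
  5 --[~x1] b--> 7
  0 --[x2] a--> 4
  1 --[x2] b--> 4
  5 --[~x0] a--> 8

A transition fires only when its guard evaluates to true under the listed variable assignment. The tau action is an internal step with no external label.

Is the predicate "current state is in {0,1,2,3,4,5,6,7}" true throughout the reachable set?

Safe = {0,1,2,3,4,5,6,7}
Reachable = {0,1,2,3,4,5,6,7}
  0: ✓
  1: ✓
  2: ✓
  3: ✓
  4: ✓
  5: ✓
  6: ✓
  7: ✓

Answer: INVARIANT HOLDS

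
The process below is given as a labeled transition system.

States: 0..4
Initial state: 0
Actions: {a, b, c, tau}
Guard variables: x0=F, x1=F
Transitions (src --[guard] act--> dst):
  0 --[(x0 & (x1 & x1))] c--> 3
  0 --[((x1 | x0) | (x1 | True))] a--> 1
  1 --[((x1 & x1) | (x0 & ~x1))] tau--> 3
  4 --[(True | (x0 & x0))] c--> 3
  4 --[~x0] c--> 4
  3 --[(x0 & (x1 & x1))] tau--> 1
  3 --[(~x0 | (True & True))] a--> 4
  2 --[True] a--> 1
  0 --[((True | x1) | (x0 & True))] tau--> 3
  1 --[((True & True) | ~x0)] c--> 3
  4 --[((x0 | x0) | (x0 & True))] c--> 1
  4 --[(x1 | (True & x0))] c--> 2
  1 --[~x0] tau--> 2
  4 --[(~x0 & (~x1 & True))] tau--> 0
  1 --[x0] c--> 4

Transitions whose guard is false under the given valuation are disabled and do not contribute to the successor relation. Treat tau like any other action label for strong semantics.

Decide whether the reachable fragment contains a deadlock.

Answer: DEADLOCK-FREE

Trace:
Reachable = {0,1,2,3,4}
  0: a→1  tau→3  [2 out]
  1: c→3  tau→2  [2 out]
  2: a→1  [1 out]
  3: a→4  [1 out]
  4: c→3  c→4  tau→0  [3 out]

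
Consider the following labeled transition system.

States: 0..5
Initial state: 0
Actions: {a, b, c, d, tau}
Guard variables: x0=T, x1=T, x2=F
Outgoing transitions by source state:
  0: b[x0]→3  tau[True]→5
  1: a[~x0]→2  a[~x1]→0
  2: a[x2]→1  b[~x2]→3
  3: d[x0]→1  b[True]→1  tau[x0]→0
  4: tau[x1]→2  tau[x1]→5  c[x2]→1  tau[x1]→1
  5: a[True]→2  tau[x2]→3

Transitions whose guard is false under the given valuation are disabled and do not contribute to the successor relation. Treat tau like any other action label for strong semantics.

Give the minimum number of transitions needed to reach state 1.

Layered search for 1:
  depth 0: {0}
  depth 1: {3,5}
  depth 2: {1,2}
first hit 1 at d=2 via b·b

Answer: 2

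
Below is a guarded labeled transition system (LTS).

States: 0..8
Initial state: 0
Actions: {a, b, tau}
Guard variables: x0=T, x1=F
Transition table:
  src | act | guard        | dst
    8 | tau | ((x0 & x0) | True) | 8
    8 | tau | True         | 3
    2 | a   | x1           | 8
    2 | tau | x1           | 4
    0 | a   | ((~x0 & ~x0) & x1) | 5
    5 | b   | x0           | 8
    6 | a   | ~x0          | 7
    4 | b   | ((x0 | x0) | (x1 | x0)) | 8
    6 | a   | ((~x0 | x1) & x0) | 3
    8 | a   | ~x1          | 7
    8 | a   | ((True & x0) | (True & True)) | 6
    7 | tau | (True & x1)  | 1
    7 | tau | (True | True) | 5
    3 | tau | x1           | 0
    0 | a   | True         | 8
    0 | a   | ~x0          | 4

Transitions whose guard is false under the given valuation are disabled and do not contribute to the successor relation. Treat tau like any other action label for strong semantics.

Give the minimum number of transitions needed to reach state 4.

Answer: UNREACHABLE

Analysis:
Breadth-first toward 4:
  L0 = {0}
  L1 = {8}
  L2 = {3,6,7}
  L3 = {5}
4 never appears.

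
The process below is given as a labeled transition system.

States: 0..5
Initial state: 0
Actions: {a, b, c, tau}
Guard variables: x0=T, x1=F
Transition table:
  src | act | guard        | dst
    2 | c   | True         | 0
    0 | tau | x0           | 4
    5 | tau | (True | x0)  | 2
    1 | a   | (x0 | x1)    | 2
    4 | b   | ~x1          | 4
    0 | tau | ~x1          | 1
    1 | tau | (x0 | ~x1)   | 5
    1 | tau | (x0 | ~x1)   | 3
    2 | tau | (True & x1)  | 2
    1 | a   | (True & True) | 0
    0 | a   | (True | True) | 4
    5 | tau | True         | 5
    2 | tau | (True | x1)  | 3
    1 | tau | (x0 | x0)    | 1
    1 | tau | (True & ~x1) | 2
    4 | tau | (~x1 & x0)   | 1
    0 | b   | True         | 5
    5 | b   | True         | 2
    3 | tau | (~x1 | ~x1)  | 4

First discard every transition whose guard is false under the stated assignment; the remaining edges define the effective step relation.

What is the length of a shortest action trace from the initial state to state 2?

Layered search for 2:
  depth 0: {0}
  depth 1: {1,4,5}
  depth 2: {2,3}
2 enters at depth 2; path b·b

Answer: 2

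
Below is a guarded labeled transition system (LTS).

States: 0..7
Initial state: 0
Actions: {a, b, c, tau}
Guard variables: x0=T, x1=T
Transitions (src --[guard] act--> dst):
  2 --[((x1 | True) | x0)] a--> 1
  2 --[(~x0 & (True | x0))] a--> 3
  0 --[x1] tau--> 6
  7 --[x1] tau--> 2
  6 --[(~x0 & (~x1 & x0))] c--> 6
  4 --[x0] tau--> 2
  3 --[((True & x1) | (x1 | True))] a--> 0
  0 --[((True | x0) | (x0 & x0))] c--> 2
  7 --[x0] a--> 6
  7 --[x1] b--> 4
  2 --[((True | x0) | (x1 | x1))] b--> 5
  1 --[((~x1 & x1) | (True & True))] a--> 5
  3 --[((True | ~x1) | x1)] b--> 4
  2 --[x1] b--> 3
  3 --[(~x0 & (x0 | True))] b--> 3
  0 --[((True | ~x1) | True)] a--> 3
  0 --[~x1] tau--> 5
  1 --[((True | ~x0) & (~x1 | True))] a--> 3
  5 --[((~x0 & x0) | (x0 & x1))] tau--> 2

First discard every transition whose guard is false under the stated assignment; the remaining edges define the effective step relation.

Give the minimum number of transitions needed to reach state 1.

Breadth-first toward 1:
  depth 0: {0}
  depth 1: {2,3,6}
  depth 2: {1,4,5}
first hit 1 at d=2 via c·a

Answer: 2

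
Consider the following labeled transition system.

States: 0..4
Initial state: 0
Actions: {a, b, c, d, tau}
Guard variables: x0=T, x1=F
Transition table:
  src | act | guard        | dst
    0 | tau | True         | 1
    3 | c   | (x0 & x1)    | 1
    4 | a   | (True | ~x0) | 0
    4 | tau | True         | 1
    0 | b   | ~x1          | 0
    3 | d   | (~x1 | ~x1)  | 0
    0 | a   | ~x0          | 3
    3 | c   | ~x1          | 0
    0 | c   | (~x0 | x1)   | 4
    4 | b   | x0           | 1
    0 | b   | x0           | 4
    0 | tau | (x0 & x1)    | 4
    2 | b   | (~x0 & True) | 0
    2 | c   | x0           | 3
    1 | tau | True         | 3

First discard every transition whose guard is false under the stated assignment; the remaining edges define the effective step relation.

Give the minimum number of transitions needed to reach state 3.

Layered search for 3:
  L0 = {0}
  L1 = {1,4}
  L2 = {3}
first hit 3 at d=2 via tau·tau

Answer: 2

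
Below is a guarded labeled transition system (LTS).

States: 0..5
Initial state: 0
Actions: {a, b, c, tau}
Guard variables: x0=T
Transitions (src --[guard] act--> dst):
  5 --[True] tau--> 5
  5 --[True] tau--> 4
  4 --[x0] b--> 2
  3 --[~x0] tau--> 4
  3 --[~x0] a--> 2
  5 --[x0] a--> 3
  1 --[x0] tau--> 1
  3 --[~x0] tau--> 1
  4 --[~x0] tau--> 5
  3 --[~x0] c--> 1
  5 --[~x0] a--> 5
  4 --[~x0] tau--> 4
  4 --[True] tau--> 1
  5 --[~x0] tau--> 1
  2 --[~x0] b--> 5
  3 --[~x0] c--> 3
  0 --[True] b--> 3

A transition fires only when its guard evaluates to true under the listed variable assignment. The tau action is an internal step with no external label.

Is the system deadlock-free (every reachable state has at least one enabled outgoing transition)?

R = {0,3}
  0: b→3  [1 exit(s)]
  3: ∅  [deadlock]
witness 3: b

Answer: DEADLOCK at state 3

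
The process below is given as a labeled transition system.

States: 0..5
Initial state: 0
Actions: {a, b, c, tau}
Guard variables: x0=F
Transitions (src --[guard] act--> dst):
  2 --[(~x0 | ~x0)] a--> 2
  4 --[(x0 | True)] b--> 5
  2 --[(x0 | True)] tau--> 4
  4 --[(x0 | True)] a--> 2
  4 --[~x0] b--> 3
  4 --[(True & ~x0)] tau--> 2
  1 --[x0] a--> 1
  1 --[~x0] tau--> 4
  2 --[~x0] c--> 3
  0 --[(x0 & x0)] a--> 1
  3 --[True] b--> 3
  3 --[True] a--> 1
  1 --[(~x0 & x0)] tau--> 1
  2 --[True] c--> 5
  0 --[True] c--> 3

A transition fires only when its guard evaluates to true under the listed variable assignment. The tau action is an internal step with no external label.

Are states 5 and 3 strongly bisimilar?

Bisimulation quotient by refinement:
  π0 = {{0,1,2,3,4,5}}
  π1 = {{0},{1},{2},{3},{4},{5}}
6 equivalence class(es) (converged in 2)
[5]={5}  [3]={3}

Answer: NOT BISIMILAR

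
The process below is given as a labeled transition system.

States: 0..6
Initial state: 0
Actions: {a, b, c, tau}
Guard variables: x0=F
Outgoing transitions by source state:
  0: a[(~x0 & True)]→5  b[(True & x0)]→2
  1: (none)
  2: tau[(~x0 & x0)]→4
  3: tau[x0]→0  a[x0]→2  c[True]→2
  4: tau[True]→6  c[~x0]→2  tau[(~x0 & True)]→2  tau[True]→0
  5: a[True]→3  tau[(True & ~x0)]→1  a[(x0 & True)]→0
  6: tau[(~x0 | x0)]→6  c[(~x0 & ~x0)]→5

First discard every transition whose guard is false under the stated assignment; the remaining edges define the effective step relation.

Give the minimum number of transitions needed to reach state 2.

Answer: 3

Analysis:
BFS to 2:
  Layer 0: {0}
  Layer 1: {5}
  Layer 2: {1,3}
  Layer 3: {2}
2 enters at depth 3; path a·a·c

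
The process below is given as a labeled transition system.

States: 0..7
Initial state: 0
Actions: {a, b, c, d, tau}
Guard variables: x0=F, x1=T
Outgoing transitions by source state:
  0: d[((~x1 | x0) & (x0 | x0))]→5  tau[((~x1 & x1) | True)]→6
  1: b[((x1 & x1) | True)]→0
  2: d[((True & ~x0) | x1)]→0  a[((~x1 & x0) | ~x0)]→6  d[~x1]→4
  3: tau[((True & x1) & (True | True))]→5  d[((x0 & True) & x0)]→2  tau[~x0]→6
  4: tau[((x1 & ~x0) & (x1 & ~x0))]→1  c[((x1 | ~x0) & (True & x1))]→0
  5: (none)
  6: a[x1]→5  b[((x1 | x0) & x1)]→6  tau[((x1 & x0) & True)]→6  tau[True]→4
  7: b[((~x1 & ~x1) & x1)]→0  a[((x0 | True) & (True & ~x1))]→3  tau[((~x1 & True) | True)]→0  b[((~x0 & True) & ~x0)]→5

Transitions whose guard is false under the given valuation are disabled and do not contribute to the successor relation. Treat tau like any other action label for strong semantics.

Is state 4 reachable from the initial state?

Answer: REACHABLE

Analysis:
Guard filter leaves 13 enabled edge(s).
Layer 0: {0}
Layer 1: {6}  now seen {0,6}
Layer 2: {4,5}  now seen {0,4,5,6}
Layer 3: {1}  now seen {0,1,4,5,6}
R = {0,1,4,5,6}
witness 4: tau·tau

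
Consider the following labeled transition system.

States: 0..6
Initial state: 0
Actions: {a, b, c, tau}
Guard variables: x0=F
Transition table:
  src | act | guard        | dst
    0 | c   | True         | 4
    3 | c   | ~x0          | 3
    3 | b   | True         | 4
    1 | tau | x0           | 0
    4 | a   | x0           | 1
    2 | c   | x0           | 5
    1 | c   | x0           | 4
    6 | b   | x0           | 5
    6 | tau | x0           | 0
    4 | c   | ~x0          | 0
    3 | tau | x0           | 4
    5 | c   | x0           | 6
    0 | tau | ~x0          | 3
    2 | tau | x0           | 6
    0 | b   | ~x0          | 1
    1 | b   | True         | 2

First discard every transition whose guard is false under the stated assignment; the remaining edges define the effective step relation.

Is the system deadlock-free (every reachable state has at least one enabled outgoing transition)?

Answer: DEADLOCK at state 2

Working:
Reach set: {0,1,2,3,4}
  0: b→1  c→4  tau→3  [3 out]
  1: b→2  [1 out]
  2: ∅  [deadlock]
  3: b→4  c→3  [2 out]
  4: c→0  [1 out]
Path to 2: b·b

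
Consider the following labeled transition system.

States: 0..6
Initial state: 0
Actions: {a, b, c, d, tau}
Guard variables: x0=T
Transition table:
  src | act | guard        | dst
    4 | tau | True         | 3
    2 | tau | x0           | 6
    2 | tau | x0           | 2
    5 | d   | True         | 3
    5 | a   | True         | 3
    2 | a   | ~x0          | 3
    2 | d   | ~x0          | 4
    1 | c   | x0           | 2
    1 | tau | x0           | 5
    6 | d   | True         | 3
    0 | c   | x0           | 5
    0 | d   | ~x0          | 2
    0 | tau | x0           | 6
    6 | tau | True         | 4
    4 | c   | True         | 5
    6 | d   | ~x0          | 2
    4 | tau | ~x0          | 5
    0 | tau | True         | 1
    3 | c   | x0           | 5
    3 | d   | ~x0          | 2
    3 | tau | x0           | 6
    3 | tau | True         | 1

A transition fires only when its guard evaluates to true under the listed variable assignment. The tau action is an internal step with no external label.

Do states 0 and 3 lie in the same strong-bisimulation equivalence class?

Answer: BISIMILAR

Trace:
Compute ~ classes (split until stable):
  π0 = {{0,1,2,3,4,5,6}}
  π1 = {{0,1,3,4},{2},{5},{6}}
  π2 = {{0,3},{1},{2},{4},{5},{6}}
Fixed point at round 3; 6 class(es).
[0]={0,3}  [3]={0,3}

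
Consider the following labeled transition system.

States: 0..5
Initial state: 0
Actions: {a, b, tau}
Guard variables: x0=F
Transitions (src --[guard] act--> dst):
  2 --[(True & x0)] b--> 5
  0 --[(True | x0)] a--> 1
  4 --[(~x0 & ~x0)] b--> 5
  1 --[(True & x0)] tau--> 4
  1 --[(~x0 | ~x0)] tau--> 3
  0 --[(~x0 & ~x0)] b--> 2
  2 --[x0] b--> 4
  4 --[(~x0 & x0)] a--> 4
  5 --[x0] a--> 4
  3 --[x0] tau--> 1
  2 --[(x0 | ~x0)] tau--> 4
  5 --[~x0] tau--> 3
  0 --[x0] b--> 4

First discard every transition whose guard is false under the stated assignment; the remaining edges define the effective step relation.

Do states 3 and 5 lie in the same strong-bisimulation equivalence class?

Answer: NOT BISIMILAR

Working:
Bisimulation quotient by refinement:
  round 0: {{0,1,2,3,4,5}}
  round 1: {{0},{1,2,5},{3},{4}}
  round 2: {{0},{1,5},{2},{3},{4}}
Fixed point at round 3; 5 class(es).
class of 3: {3}; class of 5: {1,5}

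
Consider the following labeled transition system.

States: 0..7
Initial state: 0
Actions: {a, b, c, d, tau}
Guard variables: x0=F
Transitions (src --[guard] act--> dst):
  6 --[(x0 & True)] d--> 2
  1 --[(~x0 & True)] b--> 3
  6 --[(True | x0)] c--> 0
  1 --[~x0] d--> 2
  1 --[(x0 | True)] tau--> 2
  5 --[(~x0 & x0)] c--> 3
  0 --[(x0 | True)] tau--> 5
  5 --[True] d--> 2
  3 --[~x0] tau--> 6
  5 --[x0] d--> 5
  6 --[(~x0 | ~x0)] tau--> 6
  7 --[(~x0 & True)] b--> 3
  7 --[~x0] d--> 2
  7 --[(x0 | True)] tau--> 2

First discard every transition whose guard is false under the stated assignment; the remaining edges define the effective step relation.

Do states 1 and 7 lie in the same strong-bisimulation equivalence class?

Bisimulation quotient by refinement:
  π0 = {{0,1,2,3,4,5,6,7}}
  π1 = {{0,3},{1,7},{2,4},{5},{6}}
  π2 = {{0},{1,7},{2,4},{3},{5},{6}}
Fixed point at round 3; 6 class(es).
class of 1: {1,7}; class of 7: {1,7}

Answer: BISIMILAR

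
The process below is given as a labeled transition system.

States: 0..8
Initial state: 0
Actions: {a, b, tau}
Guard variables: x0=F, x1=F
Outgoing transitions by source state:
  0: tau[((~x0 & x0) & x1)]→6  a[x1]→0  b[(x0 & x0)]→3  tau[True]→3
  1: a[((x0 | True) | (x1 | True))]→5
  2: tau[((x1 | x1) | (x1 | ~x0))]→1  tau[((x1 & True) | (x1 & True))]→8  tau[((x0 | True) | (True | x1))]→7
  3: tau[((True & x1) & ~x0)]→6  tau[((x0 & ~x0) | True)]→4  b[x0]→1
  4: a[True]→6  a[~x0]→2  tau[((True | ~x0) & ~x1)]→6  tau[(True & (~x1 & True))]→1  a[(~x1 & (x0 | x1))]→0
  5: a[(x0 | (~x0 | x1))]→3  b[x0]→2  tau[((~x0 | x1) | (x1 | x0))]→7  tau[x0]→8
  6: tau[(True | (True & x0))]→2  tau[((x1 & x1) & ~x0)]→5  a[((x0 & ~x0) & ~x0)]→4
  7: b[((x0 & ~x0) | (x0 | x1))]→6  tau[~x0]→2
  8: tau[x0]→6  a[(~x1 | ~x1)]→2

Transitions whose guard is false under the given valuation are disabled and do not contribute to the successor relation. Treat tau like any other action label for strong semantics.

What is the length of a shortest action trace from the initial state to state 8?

Answer: UNREACHABLE

Working:
Breadth-first toward 8:
  Layer 0: {0}
  Layer 1: {3}
  Layer 2: {4}
  Layer 3: {1,2,6}
  Layer 4: {5,7}
8 never appears.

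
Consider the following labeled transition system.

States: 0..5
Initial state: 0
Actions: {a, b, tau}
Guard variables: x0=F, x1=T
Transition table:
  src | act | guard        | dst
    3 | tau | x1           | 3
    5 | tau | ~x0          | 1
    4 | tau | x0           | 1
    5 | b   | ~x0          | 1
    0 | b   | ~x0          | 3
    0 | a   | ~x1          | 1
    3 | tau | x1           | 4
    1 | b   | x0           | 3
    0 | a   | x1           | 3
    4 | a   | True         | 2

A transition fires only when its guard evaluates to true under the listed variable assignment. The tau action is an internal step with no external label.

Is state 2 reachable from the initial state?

After dropping false guards: 7 live edges.
depth 0: {0}
depth 1: {3}  total {0,3}
depth 2: {4}  total {0,3,4}
depth 3: {2}  total {0,2,3,4}
R = {0,2,3,4}
Path to 2: b·tau·a

Answer: REACHABLE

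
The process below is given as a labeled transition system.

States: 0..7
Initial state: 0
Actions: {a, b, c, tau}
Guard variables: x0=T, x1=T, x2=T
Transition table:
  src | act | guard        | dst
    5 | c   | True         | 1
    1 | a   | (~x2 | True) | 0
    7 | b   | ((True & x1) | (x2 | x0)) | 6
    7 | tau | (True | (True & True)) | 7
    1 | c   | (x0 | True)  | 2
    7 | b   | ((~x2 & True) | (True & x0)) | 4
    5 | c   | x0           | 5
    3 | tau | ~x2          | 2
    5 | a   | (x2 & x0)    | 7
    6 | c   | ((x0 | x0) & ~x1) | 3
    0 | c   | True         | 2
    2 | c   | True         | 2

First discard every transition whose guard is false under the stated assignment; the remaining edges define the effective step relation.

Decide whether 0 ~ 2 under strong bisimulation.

Refine partition for ~:
  π0 = {{0,1,2,3,4,5,6,7}}
  π1 = {{0,2},{1,5},{3,4,6},{7}}
  π2 = {{0,2},{1},{3,4,6},{5},{7}}
5 equivalence class(es) (converged in 3)
[0]={0,2}  [2]={0,2}

Answer: BISIMILAR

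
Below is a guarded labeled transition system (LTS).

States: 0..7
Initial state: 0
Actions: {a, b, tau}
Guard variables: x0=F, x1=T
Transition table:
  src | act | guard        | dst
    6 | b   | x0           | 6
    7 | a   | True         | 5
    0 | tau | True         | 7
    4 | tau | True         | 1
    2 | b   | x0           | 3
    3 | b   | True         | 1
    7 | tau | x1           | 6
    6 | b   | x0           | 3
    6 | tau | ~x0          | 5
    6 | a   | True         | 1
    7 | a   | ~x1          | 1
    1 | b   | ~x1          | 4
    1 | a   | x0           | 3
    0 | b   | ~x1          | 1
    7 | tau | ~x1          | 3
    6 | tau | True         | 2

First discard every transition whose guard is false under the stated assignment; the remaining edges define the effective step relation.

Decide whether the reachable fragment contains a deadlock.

Reach set: {0,1,2,5,6,7}
  0: tau→7  [deg 1]
  1: ∅  [no exit]
  2: ∅  [no exit]
  5: ∅  [no exit]
  6: a→1  tau→2  tau→5  [deg 3]
  7: a→5  tau→6  [deg 2]
witness 1: tau·tau·a

Answer: DEADLOCK at state 1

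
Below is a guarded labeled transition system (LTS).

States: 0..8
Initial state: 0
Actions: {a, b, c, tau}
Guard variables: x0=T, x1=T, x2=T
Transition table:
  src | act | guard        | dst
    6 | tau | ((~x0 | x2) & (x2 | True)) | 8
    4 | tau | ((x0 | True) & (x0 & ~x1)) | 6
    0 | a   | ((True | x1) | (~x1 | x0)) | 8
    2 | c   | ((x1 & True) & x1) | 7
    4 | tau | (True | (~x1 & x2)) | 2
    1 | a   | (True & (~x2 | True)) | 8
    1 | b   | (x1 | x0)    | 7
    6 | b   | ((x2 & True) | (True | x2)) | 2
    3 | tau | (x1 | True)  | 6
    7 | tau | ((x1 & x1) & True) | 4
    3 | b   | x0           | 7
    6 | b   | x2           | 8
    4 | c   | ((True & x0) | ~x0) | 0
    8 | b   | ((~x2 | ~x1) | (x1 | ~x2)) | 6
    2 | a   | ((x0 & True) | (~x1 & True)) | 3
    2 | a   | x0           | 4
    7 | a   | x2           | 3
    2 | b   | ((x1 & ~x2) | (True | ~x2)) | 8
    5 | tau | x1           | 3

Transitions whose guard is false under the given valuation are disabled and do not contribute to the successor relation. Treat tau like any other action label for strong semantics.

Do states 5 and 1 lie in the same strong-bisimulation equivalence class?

Answer: NOT BISIMILAR

Working:
Bisimulation quotient by refinement:
  P[0] = {{0,1,2,3,4,5,6,7,8}}
  P[1] = {{0},{1},{2},{3,6},{4},{5},{7},{8}}
  P[2] = {{0},{1},{2},{3},{4},{5},{6},{7},{8}}
9 equivalence class(es) (converged in 3)
[5]={5}  [1]={1}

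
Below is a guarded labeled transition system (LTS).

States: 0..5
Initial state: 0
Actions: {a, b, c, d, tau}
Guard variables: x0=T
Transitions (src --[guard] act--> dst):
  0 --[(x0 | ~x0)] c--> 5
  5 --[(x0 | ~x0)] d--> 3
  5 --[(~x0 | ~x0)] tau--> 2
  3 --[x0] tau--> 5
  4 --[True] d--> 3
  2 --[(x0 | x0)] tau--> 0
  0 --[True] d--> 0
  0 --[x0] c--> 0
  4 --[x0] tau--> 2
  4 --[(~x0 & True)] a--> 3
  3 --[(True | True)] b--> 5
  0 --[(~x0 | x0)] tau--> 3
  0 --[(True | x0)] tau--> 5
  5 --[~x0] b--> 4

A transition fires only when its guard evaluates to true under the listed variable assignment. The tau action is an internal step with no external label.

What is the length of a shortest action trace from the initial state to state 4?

BFS to 4:
  L0 = {0}
  L1 = {3,5}
4 never appears.

Answer: UNREACHABLE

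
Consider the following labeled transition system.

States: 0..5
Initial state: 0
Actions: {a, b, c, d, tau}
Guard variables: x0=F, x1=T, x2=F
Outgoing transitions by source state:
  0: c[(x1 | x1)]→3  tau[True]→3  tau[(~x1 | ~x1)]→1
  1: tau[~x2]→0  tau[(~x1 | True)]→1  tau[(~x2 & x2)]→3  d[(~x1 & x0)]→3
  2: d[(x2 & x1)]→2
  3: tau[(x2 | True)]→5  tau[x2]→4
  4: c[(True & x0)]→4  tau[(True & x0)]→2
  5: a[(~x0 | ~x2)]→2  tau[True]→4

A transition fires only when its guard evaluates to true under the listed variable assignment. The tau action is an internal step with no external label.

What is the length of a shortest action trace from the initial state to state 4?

Answer: 3

Working:
BFS to 4:
  L0 = {0}
  L1 = {3}
  L2 = {5}
  L3 = {2,4}
depth(4)=3, e.g. c·tau·tau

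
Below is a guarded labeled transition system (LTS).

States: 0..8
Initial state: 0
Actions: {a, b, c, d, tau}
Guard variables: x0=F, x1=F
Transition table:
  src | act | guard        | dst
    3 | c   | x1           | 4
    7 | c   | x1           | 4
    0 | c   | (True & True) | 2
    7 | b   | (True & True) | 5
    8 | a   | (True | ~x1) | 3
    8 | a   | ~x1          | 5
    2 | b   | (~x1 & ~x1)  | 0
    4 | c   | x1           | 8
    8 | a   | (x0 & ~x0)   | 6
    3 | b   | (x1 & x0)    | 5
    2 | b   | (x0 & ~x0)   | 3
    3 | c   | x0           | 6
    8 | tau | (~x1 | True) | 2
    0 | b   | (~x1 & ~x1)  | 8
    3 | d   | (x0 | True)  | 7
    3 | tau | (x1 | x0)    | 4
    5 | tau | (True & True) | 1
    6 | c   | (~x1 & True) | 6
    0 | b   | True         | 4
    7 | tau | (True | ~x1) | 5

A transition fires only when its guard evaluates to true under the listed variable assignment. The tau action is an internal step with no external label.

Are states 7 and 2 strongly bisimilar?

Refine partition for ~:
  π0 = {{0,1,2,3,4,5,6,7,8}}
  π1 = {{0},{1,4},{2},{3},{5},{6},{7},{8}}
stable after 2 split(s): 8 block(s)
7∈{7}, 2∈{2}

Answer: NOT BISIMILAR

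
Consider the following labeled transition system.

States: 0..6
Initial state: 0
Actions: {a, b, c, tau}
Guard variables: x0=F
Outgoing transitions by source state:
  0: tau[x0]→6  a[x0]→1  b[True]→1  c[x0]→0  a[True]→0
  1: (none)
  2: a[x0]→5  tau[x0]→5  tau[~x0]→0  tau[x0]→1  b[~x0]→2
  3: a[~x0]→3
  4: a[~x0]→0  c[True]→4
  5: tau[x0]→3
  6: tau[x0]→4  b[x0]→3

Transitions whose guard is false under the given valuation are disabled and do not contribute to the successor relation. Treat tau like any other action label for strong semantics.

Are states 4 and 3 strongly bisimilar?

Bisimulation quotient by refinement:
  π0 = {{0,1,2,3,4,5,6}}
  π1 = {{0},{1,5,6},{2},{3},{4}}
5 equivalence class(es) (converged in 2)
4∈{4}, 3∈{3}

Answer: NOT BISIMILAR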